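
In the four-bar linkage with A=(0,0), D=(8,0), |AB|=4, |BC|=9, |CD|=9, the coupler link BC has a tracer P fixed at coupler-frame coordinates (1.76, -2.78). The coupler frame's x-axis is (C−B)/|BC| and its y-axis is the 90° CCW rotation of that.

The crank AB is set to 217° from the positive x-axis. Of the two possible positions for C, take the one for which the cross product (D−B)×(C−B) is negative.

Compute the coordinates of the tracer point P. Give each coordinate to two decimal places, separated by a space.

-3.54 -5.68

A=(0,0), D=(8.00,0)
B = A + 4.00·(cos217°, sin217°) = (-3.1945, -2.4073)
|BD| = 11.4504
circle(B,9.00) ∩ circle(D,9.00): a=5.7252, h=6.9442
  candidates: C₊=(0.9428,5.5854) cross=79.514; C₋=(3.8626,-7.9926) cross=-79.514
  mode - wants cross < 0 → take C=(3.8626,-7.9926) (cross=-79.514)
ex = (C−B)/|BC| = (0.7841,-0.6206); ey = (0.6206,0.7841)
P = B + 1.76·ex + -2.78·ey = (-3.5397,-5.6794)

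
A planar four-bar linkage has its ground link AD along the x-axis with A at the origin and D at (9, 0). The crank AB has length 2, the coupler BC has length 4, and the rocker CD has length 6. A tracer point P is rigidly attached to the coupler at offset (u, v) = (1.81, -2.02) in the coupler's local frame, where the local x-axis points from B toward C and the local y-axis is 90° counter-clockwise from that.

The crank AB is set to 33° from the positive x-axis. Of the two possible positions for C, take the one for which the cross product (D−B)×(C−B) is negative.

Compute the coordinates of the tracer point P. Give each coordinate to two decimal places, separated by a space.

A=(0,0), D=(9.00,0)
B = A + 2.00·(cos33°, sin33°) = (1.6773, 1.0893)
|BD| = 7.4032
circle(B,4.00) ∩ circle(D,6.00): a=2.3509, h=3.2363
  candidates: C₊=(4.4788,3.9444) cross=23.959; C₋=(3.5264,-2.4577) cross=-23.959
  mode - wants cross < 0 → take C=(3.5264,-2.4577) (cross=-23.959)
ex = (C−B)/|BC| = (0.4623,-0.8867); ey = (0.8867,0.4623)
P = B + 1.81·ex + -2.02·ey = (0.7228,-1.4495)

0.72 -1.45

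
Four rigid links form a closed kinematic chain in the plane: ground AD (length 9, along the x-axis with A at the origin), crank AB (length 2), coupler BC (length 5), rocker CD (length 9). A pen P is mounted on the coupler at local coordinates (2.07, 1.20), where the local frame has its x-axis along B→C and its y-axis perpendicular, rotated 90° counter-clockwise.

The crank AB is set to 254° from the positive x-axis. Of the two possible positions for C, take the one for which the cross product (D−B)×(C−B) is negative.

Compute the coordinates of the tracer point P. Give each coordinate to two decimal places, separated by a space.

1.62 -2.93

A=(0,0), D=(9.00,0)
B = A + 2.00·(cos254°, sin254°) = (-0.5513, -1.9225)
|BD| = 9.7428
circle(B,5.00) ∩ circle(D,9.00): a=1.9975, h=4.5837
  candidates: C₊=(0.5025,2.9652) cross=44.658; C₋=(2.3114,-6.0219) cross=-44.658
  mode - wants cross < 0 → take C=(2.3114,-6.0219) (cross=-44.658)
ex = (C−B)/|BC| = (0.5725,-0.8199); ey = (0.8199,0.5725)
P = B + 2.07·ex + 1.20·ey = (1.6177,-2.9326)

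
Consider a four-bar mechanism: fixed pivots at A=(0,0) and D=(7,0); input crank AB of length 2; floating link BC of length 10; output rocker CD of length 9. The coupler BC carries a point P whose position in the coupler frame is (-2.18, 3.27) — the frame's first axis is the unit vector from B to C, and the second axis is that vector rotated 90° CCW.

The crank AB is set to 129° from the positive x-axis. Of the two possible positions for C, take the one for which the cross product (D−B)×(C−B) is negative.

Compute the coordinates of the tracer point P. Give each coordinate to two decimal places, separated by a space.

A=(0,0), D=(7.00,0)
B = A + 2.00·(cos129°, sin129°) = (-1.2586, 1.5543)
|BD| = 8.4036
circle(B,10.00) ∩ circle(D,9.00): a=5.3323, h=8.4597
  candidates: C₊=(5.5463,8.8818) cross=71.092; C₋=(2.4170,-7.7457) cross=-71.092
  mode - wants cross < 0 → take C=(2.4170,-7.7457) (cross=-71.092)
ex = (C−B)/|BC| = (0.3676,-0.9300); ey = (0.9300,0.3676)
P = B + -2.18·ex + 3.27·ey = (0.9812,4.7836)

0.98 4.78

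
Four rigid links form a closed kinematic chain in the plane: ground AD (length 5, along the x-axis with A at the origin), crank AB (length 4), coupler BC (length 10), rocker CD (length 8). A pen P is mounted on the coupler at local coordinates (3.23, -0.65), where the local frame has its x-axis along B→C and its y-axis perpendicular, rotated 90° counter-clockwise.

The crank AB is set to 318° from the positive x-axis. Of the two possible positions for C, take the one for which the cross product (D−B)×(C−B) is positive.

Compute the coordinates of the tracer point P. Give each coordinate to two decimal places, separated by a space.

3.16 0.61

A=(0,0), D=(5.00,0)
B = A + 4.00·(cos318°, sin318°) = (2.9726, -2.6765)
|BD| = 3.3577
circle(B,10.00) ∩ circle(D,8.00): a=7.0397, h=7.1023
  candidates: C₊=(1.5617,7.2235) cross=23.848; C₋=(12.8847,-1.3535) cross=-23.848
  mode + wants cross > 0 → take C=(1.5617,7.2235) (cross=23.848)
ex = (C−B)/|BC| = (-0.1411,0.9900); ey = (-0.9900,-0.1411)
P = B + 3.23·ex + -0.65·ey = (3.1604,0.6129)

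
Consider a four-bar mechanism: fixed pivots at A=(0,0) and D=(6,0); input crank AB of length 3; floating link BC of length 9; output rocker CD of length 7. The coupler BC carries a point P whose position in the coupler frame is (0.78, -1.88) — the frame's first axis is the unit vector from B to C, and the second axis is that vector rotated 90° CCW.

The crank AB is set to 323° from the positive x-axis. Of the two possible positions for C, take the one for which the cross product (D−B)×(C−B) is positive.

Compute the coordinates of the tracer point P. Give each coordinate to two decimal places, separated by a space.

4.41 -1.54

A=(0,0), D=(6.00,0)
B = A + 3.00·(cos323°, sin323°) = (2.3959, -1.8054)
|BD| = 4.0310
circle(B,9.00) ∩ circle(D,7.00): a=5.9847, h=6.7218
  candidates: C₊=(4.7362,6.8850) cross=27.096; C₋=(10.7574,-5.1349) cross=-27.096
  mode + wants cross > 0 → take C=(4.7362,6.8850) (cross=27.096)
ex = (C−B)/|BC| = (0.2600,0.9656); ey = (-0.9656,0.2600)
P = B + 0.78·ex + -1.88·ey = (4.4141,-1.5411)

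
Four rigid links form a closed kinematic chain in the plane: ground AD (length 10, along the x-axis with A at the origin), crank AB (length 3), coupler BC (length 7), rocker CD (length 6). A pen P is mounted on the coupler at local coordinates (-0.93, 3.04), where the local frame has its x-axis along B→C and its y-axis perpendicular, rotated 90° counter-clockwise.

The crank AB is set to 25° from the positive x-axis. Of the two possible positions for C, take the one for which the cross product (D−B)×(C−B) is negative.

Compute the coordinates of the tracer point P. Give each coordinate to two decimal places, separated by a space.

A=(0,0), D=(10.00,0)
B = A + 3.00·(cos25°, sin25°) = (2.7189, 1.2679)
|BD| = 7.3906
circle(B,7.00) ∩ circle(D,6.00): a=4.5748, h=5.2982
  candidates: C₊=(8.1348,5.7027) cross=39.157; C₋=(6.3170,-4.7366) cross=-39.157
  mode - wants cross < 0 → take C=(6.3170,-4.7366) (cross=-39.157)
ex = (C−B)/|BC| = (0.5140,-0.8578); ey = (0.8578,0.5140)
P = B + -0.93·ex + 3.04·ey = (4.8486,3.6282)

4.85 3.63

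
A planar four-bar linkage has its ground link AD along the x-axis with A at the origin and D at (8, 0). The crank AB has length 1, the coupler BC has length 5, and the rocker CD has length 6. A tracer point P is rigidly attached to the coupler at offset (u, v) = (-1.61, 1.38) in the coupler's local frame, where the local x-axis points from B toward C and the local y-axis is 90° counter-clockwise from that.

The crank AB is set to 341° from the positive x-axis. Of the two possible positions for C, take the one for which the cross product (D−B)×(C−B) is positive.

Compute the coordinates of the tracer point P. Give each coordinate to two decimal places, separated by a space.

A=(0,0), D=(8.00,0)
B = A + 1.00·(cos341°, sin341°) = (0.9455, -0.3256)
|BD| = 7.0620
circle(B,5.00) ∩ circle(D,6.00): a=2.7522, h=4.1744
  candidates: C₊=(3.5023,3.9713) cross=29.479; C₋=(3.8872,-4.3686) cross=-29.479
  mode + wants cross > 0 → take C=(3.5023,3.9713) (cross=29.479)
ex = (C−B)/|BC| = (0.5114,0.8594); ey = (-0.8594,0.5114)
P = B + -1.61·ex + 1.38·ey = (-1.0637,-1.0035)

-1.06 -1.00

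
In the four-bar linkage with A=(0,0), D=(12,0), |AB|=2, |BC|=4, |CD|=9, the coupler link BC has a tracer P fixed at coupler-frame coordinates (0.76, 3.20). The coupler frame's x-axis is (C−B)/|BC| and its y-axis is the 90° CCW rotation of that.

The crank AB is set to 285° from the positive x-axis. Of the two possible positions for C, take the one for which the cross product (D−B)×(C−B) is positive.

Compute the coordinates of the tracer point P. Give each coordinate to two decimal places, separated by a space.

A=(0,0), D=(12.00,0)
B = A + 2.00·(cos285°, sin285°) = (0.5176, -1.9319)
|BD| = 11.6437
circle(B,4.00) ∩ circle(D,9.00): a=3.0307, h=2.6106
  candidates: C₊=(3.0732,1.1454) cross=30.397; C₋=(3.9394,-4.0034) cross=-30.397
  mode + wants cross > 0 → take C=(3.0732,1.1454) (cross=30.397)
ex = (C−B)/|BC| = (0.6389,0.7693); ey = (-0.7693,0.6389)
P = B + 0.76·ex + 3.20·ey = (-1.4586,0.6972)

-1.46 0.70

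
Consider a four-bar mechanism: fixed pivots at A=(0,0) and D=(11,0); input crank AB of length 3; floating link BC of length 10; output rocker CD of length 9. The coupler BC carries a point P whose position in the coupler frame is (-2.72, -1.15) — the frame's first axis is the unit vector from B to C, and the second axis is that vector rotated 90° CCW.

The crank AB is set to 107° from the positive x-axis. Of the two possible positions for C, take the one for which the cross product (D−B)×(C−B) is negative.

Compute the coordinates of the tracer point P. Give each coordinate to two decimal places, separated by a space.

A=(0,0), D=(11.00,0)
B = A + 3.00·(cos107°, sin107°) = (-0.8771, 2.8689)
|BD| = 12.2187
circle(B,10.00) ∩ circle(D,9.00): a=6.8868, h=7.2506
  candidates: C₊=(7.5196,8.2998) cross=88.593; C₋=(4.1148,-5.7960) cross=-88.593
  mode - wants cross < 0 → take C=(4.1148,-5.7960) (cross=-88.593)
ex = (C−B)/|BC| = (0.4992,-0.8665); ey = (0.8665,0.4992)
P = B + -2.72·ex + -1.15·ey = (-3.2314,4.6517)

-3.23 4.65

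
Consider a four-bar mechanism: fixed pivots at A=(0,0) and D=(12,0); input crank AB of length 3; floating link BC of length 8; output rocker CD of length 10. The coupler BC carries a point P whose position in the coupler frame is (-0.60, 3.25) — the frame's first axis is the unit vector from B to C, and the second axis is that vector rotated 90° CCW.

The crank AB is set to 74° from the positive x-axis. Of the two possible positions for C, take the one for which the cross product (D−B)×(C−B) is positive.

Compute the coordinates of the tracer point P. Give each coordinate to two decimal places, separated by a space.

A=(0,0), D=(12.00,0)
B = A + 3.00·(cos74°, sin74°) = (0.8269, 2.8838)
|BD| = 11.5392
circle(B,8.00) ∩ circle(D,10.00): a=4.2097, h=6.8028
  candidates: C₊=(6.6032,8.4187) cross=78.499; C₋=(3.2030,-4.7552) cross=-78.499
  mode + wants cross > 0 → take C=(6.6032,8.4187) (cross=78.499)
ex = (C−B)/|BC| = (0.7220,0.6919); ey = (-0.6919,0.7220)
P = B + -0.60·ex + 3.25·ey = (-1.8549,4.8153)

-1.85 4.82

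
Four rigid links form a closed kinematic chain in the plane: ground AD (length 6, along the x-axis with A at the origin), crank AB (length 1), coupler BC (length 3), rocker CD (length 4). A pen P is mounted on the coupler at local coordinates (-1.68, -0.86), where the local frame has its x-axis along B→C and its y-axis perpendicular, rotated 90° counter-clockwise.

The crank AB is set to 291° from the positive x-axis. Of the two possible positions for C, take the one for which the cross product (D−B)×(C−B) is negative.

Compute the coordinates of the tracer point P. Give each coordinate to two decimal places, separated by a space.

-1.52 -0.77

A=(0,0), D=(6.00,0)
B = A + 1.00·(cos291°, sin291°) = (0.3584, -0.9336)
|BD| = 5.7184
circle(B,3.00) ∩ circle(D,4.00): a=2.2471, h=1.9876
  candidates: C₊=(2.2508,1.3942) cross=11.366; C₋=(2.8998,-2.5276) cross=-11.366
  mode - wants cross < 0 → take C=(2.8998,-2.5276) (cross=-11.366)
ex = (C−B)/|BC| = (0.8472,-0.5314); ey = (0.5314,0.8472)
P = B + -1.68·ex + -0.86·ey = (-1.5218,-0.7695)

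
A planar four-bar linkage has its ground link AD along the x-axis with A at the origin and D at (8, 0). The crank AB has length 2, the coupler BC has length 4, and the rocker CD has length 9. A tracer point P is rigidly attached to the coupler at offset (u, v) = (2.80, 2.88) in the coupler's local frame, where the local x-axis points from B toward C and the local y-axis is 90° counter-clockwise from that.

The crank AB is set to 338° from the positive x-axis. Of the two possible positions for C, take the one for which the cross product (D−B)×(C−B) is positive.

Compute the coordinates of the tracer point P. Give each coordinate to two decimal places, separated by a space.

-2.15 -0.42

A=(0,0), D=(8.00,0)
B = A + 2.00·(cos338°, sin338°) = (1.8544, -0.7492)
|BD| = 6.1911
circle(B,4.00) ∩ circle(D,9.00): a=-2.1539, h=3.3706
  candidates: C₊=(-0.6916,2.3359) cross=20.868; C₋=(0.1242,-4.3557) cross=-20.868
  mode + wants cross > 0 → take C=(-0.6916,2.3359) (cross=20.868)
ex = (C−B)/|BC| = (-0.6365,0.7713); ey = (-0.7713,-0.6365)
P = B + 2.80·ex + 2.88·ey = (-2.1491,-0.4227)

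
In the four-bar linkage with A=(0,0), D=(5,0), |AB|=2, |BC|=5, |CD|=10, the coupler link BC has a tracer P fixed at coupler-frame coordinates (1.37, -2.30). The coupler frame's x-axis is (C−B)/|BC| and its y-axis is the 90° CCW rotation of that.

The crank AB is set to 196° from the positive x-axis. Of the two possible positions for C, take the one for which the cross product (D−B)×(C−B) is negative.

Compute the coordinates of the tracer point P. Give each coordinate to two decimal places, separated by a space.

-4.53 -1.14

A=(0,0), D=(5.00,0)
B = A + 2.00·(cos196°, sin196°) = (-1.9225, -0.5513)
|BD| = 6.9444
circle(B,5.00) ∩ circle(D,10.00): a=-1.9278, h=4.6134
  candidates: C₊=(-4.2105,3.8946) cross=32.038; C₋=(-3.4780,-5.3032) cross=-32.038
  mode - wants cross < 0 → take C=(-3.4780,-5.3032) (cross=-32.038)
ex = (C−B)/|BC| = (-0.3111,-0.9504); ey = (0.9504,-0.3111)
P = B + 1.37·ex + -2.30·ey = (-4.5346,-1.1378)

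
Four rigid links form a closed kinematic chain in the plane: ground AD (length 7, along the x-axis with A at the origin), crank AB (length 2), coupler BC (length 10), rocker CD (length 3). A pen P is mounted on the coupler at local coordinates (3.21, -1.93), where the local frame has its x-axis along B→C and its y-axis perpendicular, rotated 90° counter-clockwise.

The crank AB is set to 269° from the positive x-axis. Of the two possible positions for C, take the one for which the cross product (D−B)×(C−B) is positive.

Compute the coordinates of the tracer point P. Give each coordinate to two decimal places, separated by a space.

A=(0,0), D=(7.00,0)
B = A + 2.00·(cos269°, sin269°) = (-0.0349, -1.9997)
|BD| = 7.3136
circle(B,10.00) ∩ circle(D,3.00): a=9.8781, h=1.5567
  candidates: C₊=(9.0411,2.1986) cross=11.385; C₋=(9.8924,-0.7962) cross=-11.385
  mode + wants cross > 0 → take C=(9.0411,2.1986) (cross=11.385)
ex = (C−B)/|BC| = (0.9076,0.4198); ey = (-0.4198,0.9076)
P = B + 3.21·ex + -1.93·ey = (3.6888,-2.4037)

3.69 -2.40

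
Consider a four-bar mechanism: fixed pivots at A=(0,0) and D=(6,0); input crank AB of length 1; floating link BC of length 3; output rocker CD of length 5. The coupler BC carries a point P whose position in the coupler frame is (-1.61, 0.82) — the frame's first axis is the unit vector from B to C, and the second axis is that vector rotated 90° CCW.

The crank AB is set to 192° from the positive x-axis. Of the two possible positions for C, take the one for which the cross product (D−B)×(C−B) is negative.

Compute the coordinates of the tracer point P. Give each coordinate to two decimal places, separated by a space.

-1.77 1.41

A=(0,0), D=(6.00,0)
B = A + 1.00·(cos192°, sin192°) = (-0.9781, -0.2079)
|BD| = 6.9812
circle(B,3.00) ∩ circle(D,5.00): a=2.3447, h=1.8715
  candidates: C₊=(1.3098,1.7326) cross=13.065; C₋=(1.4212,-2.0087) cross=-13.065
  mode - wants cross < 0 → take C=(1.4212,-2.0087) (cross=-13.065)
ex = (C−B)/|BC| = (0.7998,-0.6003); ey = (0.6003,0.7998)
P = B + -1.61·ex + 0.82·ey = (-1.7736,1.4144)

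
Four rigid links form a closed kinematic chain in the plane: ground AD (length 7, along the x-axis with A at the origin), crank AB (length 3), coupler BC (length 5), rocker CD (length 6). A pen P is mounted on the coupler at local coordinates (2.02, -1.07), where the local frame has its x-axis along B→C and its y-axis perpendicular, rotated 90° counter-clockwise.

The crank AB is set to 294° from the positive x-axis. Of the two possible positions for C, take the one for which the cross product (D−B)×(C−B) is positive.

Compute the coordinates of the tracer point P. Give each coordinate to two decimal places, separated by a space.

A=(0,0), D=(7.00,0)
B = A + 3.00·(cos294°, sin294°) = (1.2202, -2.7406)
|BD| = 6.3966
circle(B,5.00) ∩ circle(D,6.00): a=2.3385, h=4.4194
  candidates: C₊=(1.4397,2.2545) cross=28.270; C₋=(5.2267,-5.7320) cross=-28.270
  mode + wants cross > 0 → take C=(1.4397,2.2545) (cross=28.270)
ex = (C−B)/|BC| = (0.0439,0.9990); ey = (-0.9990,0.0439)
P = B + 2.02·ex + -1.07·ey = (2.3778,-0.7696)

2.38 -0.77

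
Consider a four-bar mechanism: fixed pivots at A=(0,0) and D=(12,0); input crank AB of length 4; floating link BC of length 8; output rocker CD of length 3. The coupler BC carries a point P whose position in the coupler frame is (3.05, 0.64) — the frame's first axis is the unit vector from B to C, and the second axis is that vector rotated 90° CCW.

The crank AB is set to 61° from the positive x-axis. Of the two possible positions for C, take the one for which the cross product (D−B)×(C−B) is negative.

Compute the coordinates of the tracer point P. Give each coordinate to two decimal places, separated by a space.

A=(0,0), D=(12.00,0)
B = A + 4.00·(cos61°, sin61°) = (1.9392, 3.4985)
|BD| = 10.6517
circle(B,8.00) ∩ circle(D,3.00): a=7.9076, h=1.2124
  candidates: C₊=(9.8064,2.0464) cross=12.914; C₋=(9.0099,-0.2439) cross=-12.914
  mode - wants cross < 0 → take C=(9.0099,-0.2439) (cross=-12.914)
ex = (C−B)/|BC| = (0.8838,-0.4678); ey = (0.4678,0.8838)
P = B + 3.05·ex + 0.64·ey = (4.9343,2.6374)

4.93 2.64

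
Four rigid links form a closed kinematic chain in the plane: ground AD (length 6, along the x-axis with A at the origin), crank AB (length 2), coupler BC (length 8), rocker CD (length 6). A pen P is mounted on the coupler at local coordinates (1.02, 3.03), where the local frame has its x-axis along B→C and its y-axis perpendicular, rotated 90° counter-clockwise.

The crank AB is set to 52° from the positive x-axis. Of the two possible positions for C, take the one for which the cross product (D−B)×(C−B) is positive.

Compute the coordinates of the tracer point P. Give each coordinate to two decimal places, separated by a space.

A=(0,0), D=(6.00,0)
B = A + 2.00·(cos52°, sin52°) = (1.2313, 1.5760)
|BD| = 5.0224
circle(B,8.00) ∩ circle(D,6.00): a=5.2987, h=5.9936
  candidates: C₊=(8.1432,5.6042) cross=30.102; C₋=(4.3816,-5.7776) cross=-30.102
  mode + wants cross > 0 → take C=(8.1432,5.6042) (cross=30.102)
ex = (C−B)/|BC| = (0.8640,0.5035); ey = (-0.5035,0.8640)
P = B + 1.02·ex + 3.03·ey = (0.5869,4.7075)

0.59 4.71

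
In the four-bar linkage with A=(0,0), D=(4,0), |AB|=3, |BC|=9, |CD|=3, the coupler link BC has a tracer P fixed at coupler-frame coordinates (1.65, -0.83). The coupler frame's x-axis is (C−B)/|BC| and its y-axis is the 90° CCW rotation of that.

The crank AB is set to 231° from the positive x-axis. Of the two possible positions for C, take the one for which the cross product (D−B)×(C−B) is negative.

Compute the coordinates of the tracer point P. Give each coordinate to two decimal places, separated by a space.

-0.11 -2.83

A=(0,0), D=(4.00,0)
B = A + 3.00·(cos231°, sin231°) = (-1.8880, -2.3314)
|BD| = 6.3327
circle(B,9.00) ∩ circle(D,3.00): a=8.8511, h=1.6303
  candidates: C₊=(5.7413,2.4429) cross=10.324; C₋=(6.9417,-0.5886) cross=-10.324
  mode - wants cross < 0 → take C=(6.9417,-0.5886) (cross=-10.324)
ex = (C−B)/|BC| = (0.9811,0.1936); ey = (-0.1936,0.9811)
P = B + 1.65·ex + -0.83·ey = (-0.1085,-2.8262)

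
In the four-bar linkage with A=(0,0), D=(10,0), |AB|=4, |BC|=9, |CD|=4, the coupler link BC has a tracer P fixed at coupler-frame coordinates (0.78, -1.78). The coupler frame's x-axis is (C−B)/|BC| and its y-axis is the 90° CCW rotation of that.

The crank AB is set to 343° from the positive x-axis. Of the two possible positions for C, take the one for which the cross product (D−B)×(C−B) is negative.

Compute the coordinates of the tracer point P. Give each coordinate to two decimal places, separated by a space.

A=(0,0), D=(10.00,0)
B = A + 4.00·(cos343°, sin343°) = (3.8252, -1.1695)
|BD| = 6.2846
circle(B,9.00) ∩ circle(D,4.00): a=8.3137, h=3.4471
  candidates: C₊=(11.3522,3.7645) cross=21.664; C₋=(12.6352,-3.0093) cross=-21.664
  mode - wants cross < 0 → take C=(12.6352,-3.0093) (cross=-21.664)
ex = (C−B)/|BC| = (0.9789,-0.2044); ey = (0.2044,0.9789)
P = B + 0.78·ex + -1.78·ey = (4.2249,-3.0713)

4.22 -3.07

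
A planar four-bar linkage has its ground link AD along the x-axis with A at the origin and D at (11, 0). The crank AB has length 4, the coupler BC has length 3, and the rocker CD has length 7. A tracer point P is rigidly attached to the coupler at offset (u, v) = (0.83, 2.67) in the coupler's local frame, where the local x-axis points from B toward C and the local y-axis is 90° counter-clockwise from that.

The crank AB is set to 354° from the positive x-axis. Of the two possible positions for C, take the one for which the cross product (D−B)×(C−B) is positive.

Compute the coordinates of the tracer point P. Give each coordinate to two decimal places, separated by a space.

1.48 0.84

A=(0,0), D=(11.00,0)
B = A + 4.00·(cos354°, sin354°) = (3.9781, -0.4181)
|BD| = 7.0343
circle(B,3.00) ∩ circle(D,7.00): a=0.6740, h=2.9233
  candidates: C₊=(4.4771,2.5401) cross=20.564; C₋=(4.8246,-3.2962) cross=-20.564
  mode + wants cross > 0 → take C=(4.4771,2.5401) (cross=20.564)
ex = (C−B)/|BC| = (0.1663,0.9861); ey = (-0.9861,0.1663)
P = B + 0.83·ex + 2.67·ey = (1.4834,0.8445)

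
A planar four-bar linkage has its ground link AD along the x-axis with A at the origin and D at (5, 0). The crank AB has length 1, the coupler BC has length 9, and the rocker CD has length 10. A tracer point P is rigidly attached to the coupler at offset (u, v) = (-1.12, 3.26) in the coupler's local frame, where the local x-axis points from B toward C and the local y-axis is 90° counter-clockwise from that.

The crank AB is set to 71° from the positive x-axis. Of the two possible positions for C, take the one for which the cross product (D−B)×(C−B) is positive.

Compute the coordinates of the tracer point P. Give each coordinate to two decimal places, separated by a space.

-3.11 0.64

A=(0,0), D=(5.00,0)
B = A + 1.00·(cos71°, sin71°) = (0.3256, 0.9455)
|BD| = 4.7691
circle(B,9.00) ∩ circle(D,10.00): a=0.3926, h=8.9914
  candidates: C₊=(2.4930,9.6806) cross=42.881; C₋=(-1.0723,-7.9453) cross=-42.881
  mode + wants cross > 0 → take C=(2.4930,9.6806) (cross=42.881)
ex = (C−B)/|BC| = (0.2408,0.9706); ey = (-0.9706,0.2408)
P = B + -1.12·ex + 3.26·ey = (-3.1082,0.6436)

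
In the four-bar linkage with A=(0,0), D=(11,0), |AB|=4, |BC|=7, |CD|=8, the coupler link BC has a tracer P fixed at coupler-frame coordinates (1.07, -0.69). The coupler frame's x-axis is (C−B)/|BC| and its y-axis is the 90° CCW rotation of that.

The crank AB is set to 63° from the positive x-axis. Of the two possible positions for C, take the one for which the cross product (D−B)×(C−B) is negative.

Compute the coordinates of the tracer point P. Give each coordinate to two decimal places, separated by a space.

A=(0,0), D=(11.00,0)
B = A + 4.00·(cos63°, sin63°) = (1.8160, 3.5640)
|BD| = 9.8513
circle(B,7.00) ∩ circle(D,8.00): a=4.1644, h=5.6266
  candidates: C₊=(7.7338,7.3029) cross=55.429; C₋=(3.6626,-3.1880) cross=-55.429
  mode - wants cross < 0 → take C=(3.6626,-3.1880) (cross=-55.429)
ex = (C−B)/|BC| = (0.2638,-0.9646); ey = (0.9646,0.2638)
P = B + 1.07·ex + -0.69·ey = (1.4327,2.3499)

1.43 2.35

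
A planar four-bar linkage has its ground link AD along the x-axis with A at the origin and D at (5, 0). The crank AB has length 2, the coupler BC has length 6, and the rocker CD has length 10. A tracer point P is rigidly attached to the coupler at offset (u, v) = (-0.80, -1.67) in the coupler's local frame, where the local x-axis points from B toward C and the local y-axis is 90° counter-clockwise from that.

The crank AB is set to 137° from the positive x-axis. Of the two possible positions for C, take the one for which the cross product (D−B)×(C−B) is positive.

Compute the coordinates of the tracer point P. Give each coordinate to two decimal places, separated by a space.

A=(0,0), D=(5.00,0)
B = A + 2.00·(cos137°, sin137°) = (-1.4627, 1.3640)
|BD| = 6.6051
circle(B,6.00) ∩ circle(D,10.00): a=-1.5422, h=5.7984
  candidates: C₊=(-1.7743,7.3559) cross=38.299; C₋=(-4.1691,-3.9910) cross=-38.299
  mode + wants cross > 0 → take C=(-1.7743,7.3559) (cross=38.299)
ex = (C−B)/|BC| = (-0.0519,0.9987); ey = (-0.9987,-0.0519)
P = B + -0.80·ex + -1.67·ey = (0.2466,0.6518)

0.25 0.65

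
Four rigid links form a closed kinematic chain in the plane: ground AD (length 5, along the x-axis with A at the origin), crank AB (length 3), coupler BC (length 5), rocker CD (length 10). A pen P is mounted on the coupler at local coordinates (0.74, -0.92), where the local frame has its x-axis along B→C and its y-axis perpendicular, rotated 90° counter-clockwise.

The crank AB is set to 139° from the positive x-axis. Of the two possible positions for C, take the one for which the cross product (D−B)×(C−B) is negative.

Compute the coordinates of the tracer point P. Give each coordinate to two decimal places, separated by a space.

A=(0,0), D=(5.00,0)
B = A + 3.00·(cos139°, sin139°) = (-2.2641, 1.9682)
|BD| = 7.5260
circle(B,5.00) ∩ circle(D,10.00): a=-1.2197, h=4.8490
  candidates: C₊=(-2.1733,6.9674) cross=36.493; C₋=(-4.7094,-2.3931) cross=-36.493
  mode - wants cross < 0 → take C=(-4.7094,-2.3931) (cross=-36.493)
ex = (C−B)/|BC| = (-0.4891,-0.8722); ey = (0.8722,-0.4891)
P = B + 0.74·ex + -0.92·ey = (-3.4285,1.7727)

-3.43 1.77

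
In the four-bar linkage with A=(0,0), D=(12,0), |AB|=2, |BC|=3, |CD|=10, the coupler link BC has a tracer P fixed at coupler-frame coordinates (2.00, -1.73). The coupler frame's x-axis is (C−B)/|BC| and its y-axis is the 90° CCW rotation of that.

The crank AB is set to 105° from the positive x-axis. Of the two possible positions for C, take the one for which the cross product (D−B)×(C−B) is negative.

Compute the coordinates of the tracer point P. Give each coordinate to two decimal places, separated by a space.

0.23 -0.61

A=(0,0), D=(12.00,0)
B = A + 2.00·(cos105°, sin105°) = (-0.5176, 1.9319)
|BD| = 12.6658
circle(B,3.00) ∩ circle(D,10.00): a=2.7406, h=1.2203
  candidates: C₊=(2.3770,2.7199) cross=15.457; C₋=(2.0047,0.3078) cross=-15.457
  mode - wants cross < 0 → take C=(2.0047,0.3078) (cross=-15.457)
ex = (C−B)/|BC| = (0.8408,-0.5414); ey = (0.5414,0.8408)
P = B + 2.00·ex + -1.73·ey = (0.2274,-0.6054)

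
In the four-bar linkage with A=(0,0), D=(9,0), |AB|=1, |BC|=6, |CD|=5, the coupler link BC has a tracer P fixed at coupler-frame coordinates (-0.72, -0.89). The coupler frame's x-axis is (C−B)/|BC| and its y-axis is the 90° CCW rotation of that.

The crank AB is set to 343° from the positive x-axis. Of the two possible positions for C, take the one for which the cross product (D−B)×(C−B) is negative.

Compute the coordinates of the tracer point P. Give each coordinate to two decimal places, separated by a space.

-0.15 -0.58

A=(0,0), D=(9.00,0)
B = A + 1.00·(cos343°, sin343°) = (0.9563, -0.2924)
|BD| = 8.0490
circle(B,6.00) ∩ circle(D,5.00): a=4.7078, h=3.7197
  candidates: C₊=(5.5259,3.5959) cross=29.940; C₋=(5.7961,-3.8386) cross=-29.940
  mode - wants cross < 0 → take C=(5.7961,-3.8386) (cross=-29.940)
ex = (C−B)/|BC| = (0.8066,-0.5910); ey = (0.5910,0.8066)
P = B + -0.72·ex + -0.89·ey = (-0.1505,-0.5847)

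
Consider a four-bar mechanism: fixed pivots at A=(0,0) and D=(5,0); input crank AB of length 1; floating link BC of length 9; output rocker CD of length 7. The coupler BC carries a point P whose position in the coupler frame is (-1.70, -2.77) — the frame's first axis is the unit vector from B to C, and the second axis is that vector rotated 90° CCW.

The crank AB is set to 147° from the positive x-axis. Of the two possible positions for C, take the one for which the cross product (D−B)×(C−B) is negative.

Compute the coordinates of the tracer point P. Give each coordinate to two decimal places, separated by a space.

-4.09 0.43

A=(0,0), D=(5.00,0)
B = A + 1.00·(cos147°, sin147°) = (-0.8387, 0.5446)
|BD| = 5.8640
circle(B,9.00) ∩ circle(D,7.00): a=5.6605, h=6.9970
  candidates: C₊=(5.4472,6.9857) cross=41.031; C₋=(4.1475,-6.9479) cross=-41.031
  mode - wants cross < 0 → take C=(4.1475,-6.9479) (cross=-41.031)
ex = (C−B)/|BC| = (0.5540,-0.8325); ey = (0.8325,0.5540)
P = B + -1.70·ex + -2.77·ey = (-4.0865,0.4253)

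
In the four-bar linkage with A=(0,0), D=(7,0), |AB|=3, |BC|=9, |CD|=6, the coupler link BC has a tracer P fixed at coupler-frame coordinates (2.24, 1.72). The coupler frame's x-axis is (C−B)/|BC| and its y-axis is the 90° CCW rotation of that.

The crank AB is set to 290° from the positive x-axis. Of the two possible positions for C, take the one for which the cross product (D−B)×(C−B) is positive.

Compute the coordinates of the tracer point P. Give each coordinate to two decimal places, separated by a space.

0.31 -0.09

A=(0,0), D=(7.00,0)
B = A + 3.00·(cos290°, sin290°) = (1.0261, -2.8191)
|BD| = 6.6057
circle(B,9.00) ∩ circle(D,6.00): a=6.7090, h=5.9991
  candidates: C₊=(4.5332,5.4695) cross=39.628; C₋=(9.6536,-5.3813) cross=-39.628
  mode + wants cross > 0 → take C=(4.5332,5.4695) (cross=39.628)
ex = (C−B)/|BC| = (0.3897,0.9209); ey = (-0.9209,0.3897)
P = B + 2.24·ex + 1.72·ey = (0.3149,-0.0859)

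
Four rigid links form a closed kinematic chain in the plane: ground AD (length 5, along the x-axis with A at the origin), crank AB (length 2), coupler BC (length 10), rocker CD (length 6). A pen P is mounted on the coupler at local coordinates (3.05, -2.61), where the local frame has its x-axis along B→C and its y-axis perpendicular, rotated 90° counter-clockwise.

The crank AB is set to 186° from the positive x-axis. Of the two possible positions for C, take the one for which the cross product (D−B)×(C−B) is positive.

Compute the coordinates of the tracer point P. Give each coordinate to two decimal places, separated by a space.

A=(0,0), D=(5.00,0)
B = A + 2.00·(cos186°, sin186°) = (-1.9890, -0.2091)
|BD| = 6.9922
circle(B,10.00) ∩ circle(D,6.00): a=8.0726, h=5.9019
  candidates: C₊=(5.9035,5.9316) cross=41.267; C₋=(6.2564,-5.8670) cross=-41.267
  mode + wants cross > 0 → take C=(5.9035,5.9316) (cross=41.267)
ex = (C−B)/|BC| = (0.7893,0.6141); ey = (-0.6141,0.7893)
P = B + 3.05·ex + -2.61·ey = (2.0209,-0.3961)

2.02 -0.40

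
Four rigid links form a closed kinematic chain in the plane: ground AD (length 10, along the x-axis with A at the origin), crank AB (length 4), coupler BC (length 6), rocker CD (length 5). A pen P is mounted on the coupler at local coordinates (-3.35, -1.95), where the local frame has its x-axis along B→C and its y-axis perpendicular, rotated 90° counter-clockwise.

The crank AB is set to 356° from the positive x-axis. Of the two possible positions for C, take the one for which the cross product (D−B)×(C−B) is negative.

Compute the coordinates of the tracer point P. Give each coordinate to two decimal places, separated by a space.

A=(0,0), D=(10.00,0)
B = A + 4.00·(cos356°, sin356°) = (3.9903, -0.2790)
|BD| = 6.0162
circle(B,6.00) ∩ circle(D,5.00): a=3.9223, h=4.5404
  candidates: C₊=(7.6978,4.4384) cross=27.316; C₋=(8.1189,-4.6327) cross=-27.316
  mode - wants cross < 0 → take C=(8.1189,-4.6327) (cross=-27.316)
ex = (C−B)/|BC| = (0.6881,-0.7256); ey = (0.7256,0.6881)
P = B + -3.35·ex + -1.95·ey = (0.2702,0.8099)

0.27 0.81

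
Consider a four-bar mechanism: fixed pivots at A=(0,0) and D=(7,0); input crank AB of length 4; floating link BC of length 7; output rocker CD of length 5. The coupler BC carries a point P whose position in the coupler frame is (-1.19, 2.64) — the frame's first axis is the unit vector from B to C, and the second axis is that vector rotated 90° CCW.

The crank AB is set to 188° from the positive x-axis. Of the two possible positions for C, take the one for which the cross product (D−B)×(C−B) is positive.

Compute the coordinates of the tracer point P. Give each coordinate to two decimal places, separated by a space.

-6.08 1.41

A=(0,0), D=(7.00,0)
B = A + 4.00·(cos188°, sin188°) = (-3.9611, -0.5567)
|BD| = 10.9752
circle(B,7.00) ∩ circle(D,5.00): a=6.5810, h=2.3855
  candidates: C₊=(2.4904,2.1596) cross=26.182; C₋=(2.7324,-2.6054) cross=-26.182
  mode + wants cross > 0 → take C=(2.4904,2.1596) (cross=26.182)
ex = (C−B)/|BC| = (0.9216,0.3880); ey = (-0.3880,0.9216)
P = B + -1.19·ex + 2.64·ey = (-6.0822,1.4147)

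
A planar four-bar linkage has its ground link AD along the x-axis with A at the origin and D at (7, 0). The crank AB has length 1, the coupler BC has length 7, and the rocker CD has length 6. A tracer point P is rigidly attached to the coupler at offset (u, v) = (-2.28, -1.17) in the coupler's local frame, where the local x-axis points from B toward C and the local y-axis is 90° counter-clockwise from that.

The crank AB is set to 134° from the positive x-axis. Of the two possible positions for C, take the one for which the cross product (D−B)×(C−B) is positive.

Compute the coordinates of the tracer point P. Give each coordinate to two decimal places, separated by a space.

-1.59 -1.68

A=(0,0), D=(7.00,0)
B = A + 1.00·(cos134°, sin134°) = (-0.6947, 0.7193)
|BD| = 7.7282
circle(B,7.00) ∩ circle(D,6.00): a=4.7052, h=5.1828
  candidates: C₊=(4.4725,5.4417) cross=40.054; C₋=(3.5077,-4.8789) cross=-40.054
  mode + wants cross > 0 → take C=(4.4725,5.4417) (cross=40.054)
ex = (C−B)/|BC| = (0.7382,0.6746); ey = (-0.6746,0.7382)
P = B + -2.28·ex + -1.17·ey = (-1.5884,-1.6824)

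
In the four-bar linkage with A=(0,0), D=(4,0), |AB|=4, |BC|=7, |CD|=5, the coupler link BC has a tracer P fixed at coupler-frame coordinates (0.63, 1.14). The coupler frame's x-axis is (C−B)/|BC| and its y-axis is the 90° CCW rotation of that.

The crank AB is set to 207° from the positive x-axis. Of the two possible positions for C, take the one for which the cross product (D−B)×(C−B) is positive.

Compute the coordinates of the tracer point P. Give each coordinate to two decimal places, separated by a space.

-4.09 -0.62

A=(0,0), D=(4.00,0)
B = A + 4.00·(cos207°, sin207°) = (-3.5640, -1.8160)
|BD| = 7.7790
circle(B,7.00) ∩ circle(D,5.00): a=5.4321, h=4.4150
  candidates: C₊=(0.6873,3.7452) cross=34.344; C₋=(2.7486,-4.8409) cross=-34.344
  mode + wants cross > 0 → take C=(0.6873,3.7452) (cross=34.344)
ex = (C−B)/|BC| = (0.6073,0.7944); ey = (-0.7944,0.6073)
P = B + 0.63·ex + 1.14·ey = (-4.0871,-0.6231)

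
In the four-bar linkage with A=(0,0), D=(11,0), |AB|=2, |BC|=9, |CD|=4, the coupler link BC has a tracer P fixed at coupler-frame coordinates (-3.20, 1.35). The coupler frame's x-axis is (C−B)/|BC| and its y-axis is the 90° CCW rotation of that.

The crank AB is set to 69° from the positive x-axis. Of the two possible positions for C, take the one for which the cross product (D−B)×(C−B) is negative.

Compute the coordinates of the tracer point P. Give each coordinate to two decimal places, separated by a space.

-1.26 4.72

A=(0,0), D=(11.00,0)
B = A + 2.00·(cos69°, sin69°) = (0.7167, 1.8672)
|BD| = 10.4514
circle(B,9.00) ∩ circle(D,4.00): a=8.3353, h=3.3944
  candidates: C₊=(9.5244,3.7179) cross=35.477; C₋=(8.3115,-2.9618) cross=-35.477
  mode - wants cross < 0 → take C=(8.3115,-2.9618) (cross=-35.477)
ex = (C−B)/|BC| = (0.8439,-0.5366); ey = (0.5366,0.8439)
P = B + -3.20·ex + 1.35·ey = (-1.2593,4.7233)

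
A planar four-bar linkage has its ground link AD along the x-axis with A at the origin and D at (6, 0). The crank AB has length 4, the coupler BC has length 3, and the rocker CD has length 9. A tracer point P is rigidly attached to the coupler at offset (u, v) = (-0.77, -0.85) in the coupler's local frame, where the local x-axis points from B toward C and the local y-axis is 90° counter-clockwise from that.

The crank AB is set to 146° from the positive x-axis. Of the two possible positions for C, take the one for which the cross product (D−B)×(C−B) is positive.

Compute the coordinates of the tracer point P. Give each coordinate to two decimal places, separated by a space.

-3.04 1.12

A=(0,0), D=(6.00,0)
B = A + 4.00·(cos146°, sin146°) = (-3.3162, 2.2368)
|BD| = 9.5809
circle(B,3.00) ∩ circle(D,9.00): a=1.0330, h=2.8165
  candidates: C₊=(-1.6542,4.7343) cross=26.985; C₋=(-2.9693,-0.7431) cross=-26.985
  mode + wants cross > 0 → take C=(-1.6542,4.7343) (cross=26.985)
ex = (C−B)/|BC| = (0.5540,0.8325); ey = (-0.8325,0.5540)
P = B + -0.77·ex + -0.85·ey = (-3.0351,1.1248)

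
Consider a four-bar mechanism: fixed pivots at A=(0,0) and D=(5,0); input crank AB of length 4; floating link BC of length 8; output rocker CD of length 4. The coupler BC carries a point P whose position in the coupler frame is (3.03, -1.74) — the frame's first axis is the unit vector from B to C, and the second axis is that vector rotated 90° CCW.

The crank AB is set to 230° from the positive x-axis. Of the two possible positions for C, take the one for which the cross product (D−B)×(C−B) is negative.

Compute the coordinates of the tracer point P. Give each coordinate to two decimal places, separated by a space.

A=(0,0), D=(5.00,0)
B = A + 4.00·(cos230°, sin230°) = (-2.5712, -3.0642)
|BD| = 8.1677
circle(B,8.00) ∩ circle(D,4.00): a=7.0223, h=3.8325
  candidates: C₊=(2.5004,3.1228) cross=31.303; C₋=(5.3760,-3.9823) cross=-31.303
  mode - wants cross < 0 → take C=(5.3760,-3.9823) (cross=-31.303)
ex = (C−B)/|BC| = (0.9934,-0.1148); ey = (0.1148,0.9934)
P = B + 3.03·ex + -1.74·ey = (0.2391,-5.1404)

0.24 -5.14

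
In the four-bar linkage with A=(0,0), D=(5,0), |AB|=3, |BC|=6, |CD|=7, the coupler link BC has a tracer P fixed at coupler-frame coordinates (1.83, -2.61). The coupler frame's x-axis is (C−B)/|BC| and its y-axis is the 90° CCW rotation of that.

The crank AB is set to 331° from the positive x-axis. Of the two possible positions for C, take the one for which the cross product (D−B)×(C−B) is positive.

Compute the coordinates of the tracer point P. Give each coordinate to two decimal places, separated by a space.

3.42 1.63

A=(0,0), D=(5.00,0)
B = A + 3.00·(cos331°, sin331°) = (2.6239, -1.4544)
|BD| = 2.7859
circle(B,6.00) ∩ circle(D,7.00): a=-0.9402, h=5.9259
  candidates: C₊=(-1.2717,3.1090) cross=16.509; C₋=(4.9156,-6.9995) cross=-16.509
  mode + wants cross > 0 → take C=(-1.2717,3.1090) (cross=16.509)
ex = (C−B)/|BC| = (-0.6493,0.7606); ey = (-0.7606,-0.6493)
P = B + 1.83·ex + -2.61·ey = (3.4208,1.6320)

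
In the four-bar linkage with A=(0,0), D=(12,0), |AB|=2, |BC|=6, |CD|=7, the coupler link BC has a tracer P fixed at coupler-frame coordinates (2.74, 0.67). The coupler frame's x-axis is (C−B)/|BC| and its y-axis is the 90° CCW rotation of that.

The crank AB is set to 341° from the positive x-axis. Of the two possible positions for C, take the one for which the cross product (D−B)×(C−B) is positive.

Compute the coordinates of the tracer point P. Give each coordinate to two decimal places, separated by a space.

A=(0,0), D=(12.00,0)
B = A + 2.00·(cos341°, sin341°) = (1.8910, -0.6511)
|BD| = 10.1299
circle(B,6.00) ∩ circle(D,7.00): a=4.4233, h=4.0539
  candidates: C₊=(6.0446,3.6788) cross=41.066; C₋=(6.5658,-4.4124) cross=-41.066
  mode + wants cross > 0 → take C=(6.0446,3.6788) (cross=41.066)
ex = (C−B)/|BC| = (0.6923,0.7216); ey = (-0.7216,0.6923)
P = B + 2.74·ex + 0.67·ey = (3.3043,1.7900)

3.30 1.79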